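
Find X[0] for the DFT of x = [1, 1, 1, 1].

X[0] = Σ(n=0 to 3) x[n] · ω_4^0 = Σ x[n]
= (1) + (1) + (1) + (1)

X[0] = 4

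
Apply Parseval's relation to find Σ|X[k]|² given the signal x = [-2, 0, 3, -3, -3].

Parseval: Σ|x[n]|² = (1/N)Σ|X[k]|², so Σ|X[k]|² = N·Σ|x[n]|² = 5·31.0000

Σ|X[k]|² = N·Σ|x[n]|² = 5·31.0000 = 155.0000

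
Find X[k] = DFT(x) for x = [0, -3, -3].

X[k] = Σ(n=0 to 2) x[n] · ω_3^(nk)
where ω_3 = e^(-2πi/3)

Computing each X[k]:
X[0] = -6
X[1] = 3
X[2] = 3

X = [-6, 3, 3]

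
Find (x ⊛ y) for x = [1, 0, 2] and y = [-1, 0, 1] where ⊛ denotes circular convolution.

(x ⊛ y)[n] = Σ(m=0 to 2) x[m] · y[(n-m) mod 3]

Computing each output sample:
(x ⊛ y)[0] = -1
(x ⊛ y)[1] = 2
(x ⊛ y)[2] = -1

x ⊛ y = [-1, 2, -1]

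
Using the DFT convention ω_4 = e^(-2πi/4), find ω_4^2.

ω_4^2 = e^(-2πi·2/4)
= cos(-2π·2/4) + i·sin(-2π·2/4)
= cos(-4π/4) + i·sin(-4π/4)

ω_4^2 = cos(-4π/4) + i·sin(-4π/4) = -1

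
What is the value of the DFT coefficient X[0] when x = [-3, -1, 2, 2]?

X[0] = Σ(n=0 to 3) x[n] · ω_4^0 = Σ x[n]
= (-3) + (-1) + (2) + (2)

X[0] = 0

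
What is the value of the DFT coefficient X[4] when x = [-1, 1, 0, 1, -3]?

X[4] = Σ(n=0 to 4) x[n] · ω_5^(4n) where ω_5 = e^(-2πi/5)
= (-1)·ω_5^0 + (1)·ω_5^4 + (0)·ω_5^8 + (1)·ω_5^12 + (-3)·ω_5^16

X[4] = -2.4271+3.2164i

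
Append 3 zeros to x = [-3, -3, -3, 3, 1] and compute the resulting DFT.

Original 5-point DFT: [-5, -3.6180+7.3309i, -1.3820-3.3552i, -1.3820+3.3552i, -3.6180-7.3309i]
Zero-padded 8-point DFT provides frequency interpolation.

DFT_8([x, 0, ...]) = [-5, -8.2426+3.0000i, 1+6i, 0.2426-3.0000i, -5, 0.2426+3.0000i, 1-6i, -8.2426-3.0000i]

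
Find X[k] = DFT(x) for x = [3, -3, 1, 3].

X[k] = Σ(n=0 to 3) x[n] · ω_4^(nk)
where ω_4 = e^(-2πi/4)

Computing each X[k]:
X[0] = 4
X[1] = 2+6i
X[2] = 4
X[3] = 2-6i

X = [4, 2+6i, 4, 2-6i]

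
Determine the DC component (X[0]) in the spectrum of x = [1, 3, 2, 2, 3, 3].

X[0] = Σ(n=0 to 5) x[n] · ω_6^0 = Σ x[n]
= (1) + (3) + (2) + (2) + (3) + (3)

X[0] = 14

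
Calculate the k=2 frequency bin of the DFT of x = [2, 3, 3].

X[2] = Σ(n=0 to 2) x[n] · ω_3^(2n) where ω_3 = e^(-2πi/3)
= (2)·ω_3^0 + (3)·ω_3^2 + (3)·ω_3^4

X[2] = -1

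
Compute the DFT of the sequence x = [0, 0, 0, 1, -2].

X[k] = Σ(n=0 to 4) x[n] · ω_5^(nk)
where ω_5 = e^(-2πi/5)

Computing each X[k]:
X[0] = -1
X[1] = -1.4271-1.3143i
X[2] = 1.9271-2.1266i
X[3] = 1.9271+2.1266i
X[4] = -1.4271+1.3143i

X = [-1, -1.4271-1.3143i, 1.9271-2.1266i, 1.9271+2.1266i, -1.4271+1.3143i]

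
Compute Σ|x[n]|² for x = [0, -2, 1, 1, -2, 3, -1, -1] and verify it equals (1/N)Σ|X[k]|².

Time domain:
Σ|x[n]|² = |0|² + |-2|² + |1|² + |1|² + |-2|² + |3|² + |-1|² + |-1|² = 21.0000

Frequency domain:
(1/8)Σ|X[k]|² = (1/8)(|-1|² + |-2.9497+0.1213i|² + |-2-1i|² + |6.9497+4.1213i|² + |-3|² + |6.9497-4.1213i|² + |-2+1i|² + |-2.9497-0.1213i|²) = (1/8)·168.0000 = 21.0000

Both sides agree, confirming Parseval's theorem.

Σ|x[n]|² = (1/N)Σ|X[k]|² = 21.0000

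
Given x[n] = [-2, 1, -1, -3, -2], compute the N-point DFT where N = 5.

X[k] = Σ(n=0 to 4) x[n] · ω_5^(nk)
where ω_5 = e^(-2πi/5)

Computing each X[k]:
X[0] = -7
X[1] = 0.9271-4.0287i
X[2] = -2.4271+0.1388i
X[3] = -2.4271-0.1388i
X[4] = 0.9271+4.0287i

X = [-7, 0.9271-4.0287i, -2.4271+0.1388i, -2.4271-0.1388i, 0.9271+4.0287i]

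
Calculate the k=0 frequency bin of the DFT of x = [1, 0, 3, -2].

X[0] = Σ(n=0 to 3) x[n] · ω_4^0 = Σ x[n]
= (1) + (0) + (3) + (-2)

X[0] = 2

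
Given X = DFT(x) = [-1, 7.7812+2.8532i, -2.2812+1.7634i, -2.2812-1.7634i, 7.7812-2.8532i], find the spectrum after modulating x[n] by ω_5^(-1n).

Modulation property: DFT(ω_5^(-1n)·x[n]) = X[(k-1) mod 5], so circularly shift X by 1 positions.

X[k-1] = [7.7812-2.8532i, -1, 7.7812+2.8532i, -2.2812+1.7634i, -2.2812-1.7634i]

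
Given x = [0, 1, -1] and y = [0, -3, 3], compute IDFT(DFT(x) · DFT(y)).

(x ⊛ y)[n] = Σ(m=0 to 2) x[m] · y[(n-m) mod 3]

Computing each output sample:
(x ⊛ y)[0] = 6
(x ⊛ y)[1] = -3
(x ⊛ y)[2] = -3

x ⊛ y = [6, -3, -3]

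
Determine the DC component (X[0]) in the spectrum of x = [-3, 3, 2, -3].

X[0] = Σ(n=0 to 3) x[n] · ω_4^0 = Σ x[n]
= (-3) + (3) + (2) + (-3)

X[0] = -1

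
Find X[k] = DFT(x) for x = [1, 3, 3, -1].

X[k] = Σ(n=0 to 3) x[n] · ω_4^(nk)
where ω_4 = e^(-2πi/4)

Computing each X[k]:
X[0] = 6
X[1] = -2-4i
X[2] = 2
X[3] = -2+4i

X = [6, -2-4i, 2, -2+4i]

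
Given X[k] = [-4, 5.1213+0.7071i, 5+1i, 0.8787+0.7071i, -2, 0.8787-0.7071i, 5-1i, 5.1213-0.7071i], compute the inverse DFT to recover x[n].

x[n] = (1/8) Σ(k=0 to 7) X[k] · e^(2πikn/8)

Computing each x[n]:
x[0] = 2
x[1] = 0
x[2] = -2
x[3] = -1
x[4] = -1
x[5] = -1
x[6] = -2
x[7] = 1

x = [2, 0, -2, -1, -1, -1, -2, 1]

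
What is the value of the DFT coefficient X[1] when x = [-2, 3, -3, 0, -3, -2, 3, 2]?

X[1] = Σ(n=0 to 7) x[n] · ω_8^(1n) where ω_8 = e^(-2πi/8)
= (-2)·ω_8^0 + (3)·ω_8^1 + (-3)·ω_8^2 + (0)·ω_8^3 + (-3)·ω_8^4 + (-2)·ω_8^5 + (3)·ω_8^6 + (2)·ω_8^7

X[1] = 5.9497+3.8787i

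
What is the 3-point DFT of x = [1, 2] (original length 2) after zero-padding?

Original 2-point DFT: [3, -1]
Zero-padded 3-point DFT provides frequency interpolation.

DFT_3([x, 0, ...]) = [3, -1.7321i, 1.7321i]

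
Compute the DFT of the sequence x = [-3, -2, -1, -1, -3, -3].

X[k] = Σ(n=0 to 5) x[n] · ω_6^(nk)
where ω_6 = e^(-2πi/6)

Computing each X[k]:
X[0] = -13
X[1] = -2.5000-2.5981i
X[2] = 0.5000+0.8660i
X[3] = -1
X[4] = 0.5000-0.8660i
X[5] = -2.5000+2.5981i

X = [-13, -2.5000-2.5981i, 0.5000+0.8660i, -1, 0.5000-0.8660i, -2.5000+2.5981i]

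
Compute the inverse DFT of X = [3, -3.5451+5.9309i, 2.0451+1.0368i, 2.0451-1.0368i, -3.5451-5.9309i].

x[n] = (1/5) Σ(k=0 to 4) X[k] · e^(2πikn/5)

Computing each x[n]:
x[0] = 0
x[1] = -3
x[2] = 1
x[3] = 3
x[4] = 2

x = [0, -3, 1, 3, 2]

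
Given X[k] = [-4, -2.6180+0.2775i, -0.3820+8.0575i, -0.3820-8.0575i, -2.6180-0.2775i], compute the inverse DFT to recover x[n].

x[n] = (1/5) Σ(k=0 to 4) X[k] · e^(2πikn/5)

Computing each x[n]:
x[0] = -2
x[1] = -3
x[2] = 3
x[3] = -3
x[4] = 1

x = [-2, -3, 3, -3, 1]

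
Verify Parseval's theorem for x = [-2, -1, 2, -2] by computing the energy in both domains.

Time domain:
Σ|x[n]|² = |-2|² + |-1|² + |2|² + |-2|² = 13.0000

Frequency domain:
(1/4)Σ|X[k]|² = (1/4)(|-3|² + |-4-1i|² + |3|² + |-4+1i|²) = (1/4)·52.0000 = 13.0000

Both sides agree, confirming Parseval's theorem.

Σ|x[n]|² = (1/N)Σ|X[k]|² = 13.0000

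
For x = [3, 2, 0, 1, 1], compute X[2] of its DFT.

X[2] = Σ(n=0 to 4) x[n] · ω_5^(2n) where ω_5 = e^(-2πi/5)
= (3)·ω_5^0 + (2)·ω_5^2 + (0)·ω_5^4 + (1)·ω_5^6 + (1)·ω_5^8

X[2] = 0.8820-1.5388i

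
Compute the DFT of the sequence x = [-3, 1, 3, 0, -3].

X[k] = Σ(n=0 to 4) x[n] · ω_5^(nk)
where ω_5 = e^(-2πi/5)

Computing each X[k]:
X[0] = -2
X[1] = -6.0451-5.5676i
X[2] = -0.4549+0.5020i
X[3] = -0.4549-0.5020i
X[4] = -6.0451+5.5676i

X = [-2, -6.0451-5.5676i, -0.4549+0.5020i, -0.4549-0.5020i, -6.0451+5.5676i]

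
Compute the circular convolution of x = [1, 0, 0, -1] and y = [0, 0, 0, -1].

(x ⊛ y)[n] = Σ(m=0 to 3) x[m] · y[(n-m) mod 4]

Computing each output sample:
(x ⊛ y)[0] = 0
(x ⊛ y)[1] = 0
(x ⊛ y)[2] = 1
(x ⊛ y)[3] = -1

x ⊛ y = [0, 0, 1, -1]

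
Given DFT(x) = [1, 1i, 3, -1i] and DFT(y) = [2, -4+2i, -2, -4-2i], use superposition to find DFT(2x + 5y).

By linearity: DFT(2x + 5y) = 2·DFT(x) + 5·DFT(y)
= 2·[1, 1i, 3, -1i] + 5·[2, -4+2i, -2, -4-2i]

Computing element-wise:
Z[0] = 2·(1) + 5·(2) = 12
Z[1] = 2·(1i) + 5·(-4+2i) = -20+12i
Z[2] = 2·(3) + 5·(-2) = -4
Z[3] = 2·(-1i) + 5·(-4-2i) = -20-12i

DFT(2x + 5y) = 2·X + 5·Y = [12, -20+12i, -4, -20-12i]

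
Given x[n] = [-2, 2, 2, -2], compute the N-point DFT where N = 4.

X[k] = Σ(n=0 to 3) x[n] · ω_4^(nk)
where ω_4 = e^(-2πi/4)

Computing each X[k]:
X[0] = 0
X[1] = -4-4i
X[2] = 0
X[3] = -4+4i

X = [0, -4-4i, 0, -4+4i]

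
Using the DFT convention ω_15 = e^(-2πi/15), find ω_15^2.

ω_15^2 = e^(-2πi·2/15)
= cos(-2π·2/15) + i·sin(-2π·2/15)
= cos(-4π/15) + i·sin(-4π/15)

ω_15^2 = cos(-4π/15) + i·sin(-4π/15) = 0.6691-0.7431i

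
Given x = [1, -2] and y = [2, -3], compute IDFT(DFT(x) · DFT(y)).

(x ⊛ y)[n] = Σ(m=0 to 1) x[m] · y[(n-m) mod 2]

Computing each output sample:
(x ⊛ y)[0] = 8
(x ⊛ y)[1] = -7

x ⊛ y = [8, -7]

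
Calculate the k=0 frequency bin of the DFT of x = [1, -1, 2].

X[0] = Σ(n=0 to 2) x[n] · ω_3^0 = Σ x[n]
= (1) + (-1) + (2)

X[0] = 2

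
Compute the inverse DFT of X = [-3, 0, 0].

x[n] = (1/3) Σ(k=0 to 2) X[k] · e^(2πikn/3)

Computing each x[n]:
x[0] = -1
x[1] = -1
x[2] = -1

x = [-1, -1, -1]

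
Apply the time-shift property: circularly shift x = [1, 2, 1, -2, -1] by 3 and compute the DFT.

Time shift by 3: X_shifted[k] = ω_5^(3k) · X[k]
Shifted x = [1, -2, -1, 1, 2]

DFT(x[n-3]) = [1, 1.0000+4.9798i, 1.0000+0.4490i, 1.0000-0.4490i, 1.0000-4.9798i]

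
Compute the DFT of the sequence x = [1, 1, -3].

X[k] = Σ(n=0 to 2) x[n] · ω_3^(nk)
where ω_3 = e^(-2πi/3)

Computing each X[k]:
X[0] = -1
X[1] = 2.0000-3.4641i
X[2] = 2.0000+3.4641i

X = [-1, 2.0000-3.4641i, 2.0000+3.4641i]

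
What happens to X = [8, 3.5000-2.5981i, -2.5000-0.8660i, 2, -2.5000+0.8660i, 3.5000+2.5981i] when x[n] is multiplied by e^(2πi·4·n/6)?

Modulation property: DFT(ω_6^(-4n)·x[n]) = X[(k-4) mod 6], so circularly shift X by 4 positions.

X[k-4] = [-2.5000-0.8660i, 2, -2.5000+0.8660i, 3.5000+2.5981i, 8, 3.5000-2.5981i]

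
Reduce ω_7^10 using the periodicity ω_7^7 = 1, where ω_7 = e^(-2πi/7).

Since ω_7^7 = 1, powers reduce modulo 7.
10 mod 7 = 3
So ω_7^10 = ω_7^3 = e^(-2πi·3/7)

ω_7^10 = ω_7^3 = -0.9010-0.4339i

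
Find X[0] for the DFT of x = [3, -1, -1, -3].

X[0] = Σ(n=0 to 3) x[n] · ω_4^0 = Σ x[n]
= (3) + (-1) + (-1) + (-3)

X[0] = -2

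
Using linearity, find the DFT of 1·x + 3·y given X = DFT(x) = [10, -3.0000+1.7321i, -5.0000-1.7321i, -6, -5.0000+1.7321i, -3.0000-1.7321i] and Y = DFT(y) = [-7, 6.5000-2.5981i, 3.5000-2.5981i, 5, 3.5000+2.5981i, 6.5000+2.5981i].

By linearity: DFT(1x + 3y) = 1·DFT(x) + 3·DFT(y)
= 1·[10, -3.0000+1.7321i, -5.0000-1.7321i, -6, -5.0000+1.7321i, -3.0000-1.7321i] + 3·[-7, 6.5000-2.5981i, 3.5000-2.5981i, 5, 3.5000+2.5981i, 6.5000+2.5981i]

Computing element-wise:
Z[0] = 1·(10) + 3·(-7) = -11
Z[1] = 1·(-3.0000+1.7321i) + 3·(6.5000-2.5981i) = 16.5000-6.0622i
Z[2] = 1·(-5.0000-1.7321i) + 3·(3.5000-2.5981i) = 5.5000-9.5264i
Z[3] = 1·(-6) + 3·(5) = 9
Z[4] = 1·(-5.0000+1.7321i) + 3·(3.5000+2.5981i) = 5.5000+9.5264i
Z[5] = 1·(-3.0000-1.7321i) + 3·(6.5000+2.5981i) = 16.5000+6.0622i

DFT(1x + 3y) = 1·X + 3·Y = [-11, 16.5000-6.0622i, 5.5000-9.5264i, 9, 5.5000+9.5264i, 16.5000+6.0622i]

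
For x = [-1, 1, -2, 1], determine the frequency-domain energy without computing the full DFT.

Parseval: Σ|x[n]|² = (1/N)Σ|X[k]|², so Σ|X[k]|² = N·Σ|x[n]|² = 4·7.0000

Σ|X[k]|² = N·Σ|x[n]|² = 4·7.0000 = 28.0000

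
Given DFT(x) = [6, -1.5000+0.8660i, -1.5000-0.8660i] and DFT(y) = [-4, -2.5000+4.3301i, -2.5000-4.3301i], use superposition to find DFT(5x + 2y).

By linearity: DFT(5x + 2y) = 5·DFT(x) + 2·DFT(y)
= 5·[6, -1.5000+0.8660i, -1.5000-0.8660i] + 2·[-4, -2.5000+4.3301i, -2.5000-4.3301i]

Computing element-wise:
Z[0] = 5·(6) + 2·(-4) = 22
Z[1] = 5·(-1.5000+0.8660i) + 2·(-2.5000+4.3301i) = -12.5000+12.9902i
Z[2] = 5·(-1.5000-0.8660i) + 2·(-2.5000-4.3301i) = -12.5000-12.9902i

DFT(5x + 2y) = 5·X + 2·Y = [22, -12.5000+12.9902i, -12.5000-12.9902i]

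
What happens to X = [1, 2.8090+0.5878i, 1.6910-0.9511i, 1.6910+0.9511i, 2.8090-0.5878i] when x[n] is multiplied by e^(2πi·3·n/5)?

Modulation property: DFT(ω_5^(-3n)·x[n]) = X[(k-3) mod 5], so circularly shift X by 3 positions.

X[k-3] = [1.6910-0.9511i, 1.6910+0.9511i, 2.8090-0.5878i, 1, 2.8090+0.5878i]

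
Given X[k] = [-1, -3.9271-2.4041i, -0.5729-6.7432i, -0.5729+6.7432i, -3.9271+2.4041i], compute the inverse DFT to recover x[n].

x[n] = (1/5) Σ(k=0 to 4) X[k] · e^(2πikn/5)

Computing each x[n]:
x[0] = -2
x[1] = 2
x[2] = -1
x[3] = 3
x[4] = -3

x = [-2, 2, -1, 3, -3]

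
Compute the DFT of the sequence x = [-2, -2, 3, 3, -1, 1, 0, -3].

X[k] = Σ(n=0 to 7) x[n] · ω_8^(nk)
where ω_8 = e^(-2πi/8)

Computing each X[k]:
X[0] = -1
X[1] = -7.3640-5.1213i
X[2] = -6+1i
X[3] = 5.3640+0.8787i
X[4] = 1
X[5] = 5.3640-0.8787i
X[6] = -6-1i
X[7] = -7.3640+5.1213i

X = [-1, -7.3640-5.1213i, -6+1i, 5.3640+0.8787i, 1, 5.3640-0.8787i, -6-1i, -7.3640+5.1213i]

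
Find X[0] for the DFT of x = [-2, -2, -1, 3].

X[0] = Σ(n=0 to 3) x[n] · ω_4^0 = Σ x[n]
= (-2) + (-2) + (-1) + (3)

X[0] = -2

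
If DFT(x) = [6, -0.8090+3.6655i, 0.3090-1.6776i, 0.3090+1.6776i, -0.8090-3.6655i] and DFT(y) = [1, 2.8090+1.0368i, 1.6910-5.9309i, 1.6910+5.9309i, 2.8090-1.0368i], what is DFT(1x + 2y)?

By linearity: DFT(1x + 2y) = 1·DFT(x) + 2·DFT(y)
= 1·[6, -0.8090+3.6655i, 0.3090-1.6776i, 0.3090+1.6776i, -0.8090-3.6655i] + 2·[1, 2.8090+1.0368i, 1.6910-5.9309i, 1.6910+5.9309i, 2.8090-1.0368i]

Computing element-wise:
Z[0] = 1·(6) + 2·(1) = 8
Z[1] = 1·(-0.8090+3.6655i) + 2·(2.8090+1.0368i) = 4.8090+5.7391i
Z[2] = 1·(0.3090-1.6776i) + 2·(1.6910-5.9309i) = 3.6910-13.5394i
Z[3] = 1·(0.3090+1.6776i) + 2·(1.6910+5.9309i) = 3.6910+13.5394i
Z[4] = 1·(-0.8090-3.6655i) + 2·(2.8090-1.0368i) = 4.8090-5.7391i

DFT(1x + 2y) = 1·X + 2·Y = [8, 4.8090+5.7391i, 3.6910-13.5394i, 3.6910+13.5394i, 4.8090-5.7391i]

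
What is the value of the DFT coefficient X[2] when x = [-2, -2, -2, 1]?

X[2] = Σ(n=0 to 3) x[n] · ω_4^(2n) where ω_4 = e^(-2πi/4)
= (-2)·ω_4^0 + (-2)·ω_4^2 + (-2)·ω_4^4 + (1)·ω_4^6

X[2] = -3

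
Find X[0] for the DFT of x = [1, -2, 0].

X[0] = Σ(n=0 to 2) x[n] · ω_3^0 = Σ x[n]
= (1) + (-2) + (0)

X[0] = -1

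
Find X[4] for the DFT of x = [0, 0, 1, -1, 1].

X[4] = Σ(n=0 to 4) x[n] · ω_5^(4n) where ω_5 = e^(-2πi/5)
= (0)·ω_5^0 + (0)·ω_5^4 + (1)·ω_5^8 + (-1)·ω_5^12 + (1)·ω_5^16

X[4] = 0.3090+0.2245i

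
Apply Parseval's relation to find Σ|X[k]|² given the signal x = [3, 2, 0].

Parseval: Σ|x[n]|² = (1/N)Σ|X[k]|², so Σ|X[k]|² = N·Σ|x[n]|² = 3·13.0000

Σ|X[k]|² = N·Σ|x[n]|² = 3·13.0000 = 39.0000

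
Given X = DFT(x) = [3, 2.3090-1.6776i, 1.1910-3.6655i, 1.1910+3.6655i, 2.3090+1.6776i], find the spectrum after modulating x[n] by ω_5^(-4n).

Modulation property: DFT(ω_5^(-4n)·x[n]) = X[(k-4) mod 5], so circularly shift X by 4 positions.

X[k-4] = [2.3090-1.6776i, 1.1910-3.6655i, 1.1910+3.6655i, 2.3090+1.6776i, 3]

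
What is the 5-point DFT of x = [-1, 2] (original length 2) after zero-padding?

Original 2-point DFT: [1, -3]
Zero-padded 5-point DFT provides frequency interpolation.

DFT_5([x, 0, ...]) = [1, -0.3820-1.9021i, -2.6180-1.1756i, -2.6180+1.1756i, -0.3820+1.9021i]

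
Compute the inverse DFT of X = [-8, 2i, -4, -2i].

x[n] = (1/4) Σ(k=0 to 3) X[k] · e^(2πikn/4)

Computing each x[n]:
x[0] = -3
x[1] = -2
x[2] = -3
x[3] = 0

x = [-3, -2, -3, 0]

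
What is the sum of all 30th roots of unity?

Sum of all nth roots of unity equals 0 for n > 1 (geometric series with r ≠ 1).

0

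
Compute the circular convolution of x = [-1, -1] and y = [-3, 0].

(x ⊛ y)[n] = Σ(m=0 to 1) x[m] · y[(n-m) mod 2]

Computing each output sample:
(x ⊛ y)[0] = 3
(x ⊛ y)[1] = 3

x ⊛ y = [3, 3]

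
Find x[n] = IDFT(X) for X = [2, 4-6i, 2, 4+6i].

x[n] = (1/4) Σ(k=0 to 3) X[k] · e^(2πikn/4)

Computing each x[n]:
x[0] = 3
x[1] = 3
x[2] = -1
x[3] = -3

x = [3, 3, -1, -3]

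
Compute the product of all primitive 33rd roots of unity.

The primitive 33rd roots of unity are ω_33^k for k coprime to 33: k ∈ {1, 2, 4, 5, 7, 8, 10, 13, 14, 16, 17, 19, 20, 23, 25, 26, 28, 29, 31, 32}
Their product equals the constant term of the cyclotomic polynomial Φ_33(x) up to sign.
For n ≥ 3, the product of all primitive nth roots of unity is 1. (For n=1 it is 1; for n=2 it is -1.)

1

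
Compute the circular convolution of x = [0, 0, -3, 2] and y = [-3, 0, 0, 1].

(x ⊛ y)[n] = Σ(m=0 to 3) x[m] · y[(n-m) mod 4]

Computing each output sample:
(x ⊛ y)[0] = 0
(x ⊛ y)[1] = -3
(x ⊛ y)[2] = 11
(x ⊛ y)[3] = -6

x ⊛ y = [0, -3, 11, -6]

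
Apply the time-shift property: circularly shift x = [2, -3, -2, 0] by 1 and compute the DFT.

Time shift by 1: X_shifted[k] = ω_4^(1k) · X[k]
Shifted x = [0, 2, -3, -2]

DFT(x[n-1]) = [-3, 3-4i, -3, 3+4i]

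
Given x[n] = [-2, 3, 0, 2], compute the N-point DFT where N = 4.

X[k] = Σ(n=0 to 3) x[n] · ω_4^(nk)
where ω_4 = e^(-2πi/4)

Computing each X[k]:
X[0] = 3
X[1] = -2-1i
X[2] = -7
X[3] = -2+1i

X = [3, -2-1i, -7, -2+1i]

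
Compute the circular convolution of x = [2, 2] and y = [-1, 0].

(x ⊛ y)[n] = Σ(m=0 to 1) x[m] · y[(n-m) mod 2]

Computing each output sample:
(x ⊛ y)[0] = -2
(x ⊛ y)[1] = -2

x ⊛ y = [-2, -2]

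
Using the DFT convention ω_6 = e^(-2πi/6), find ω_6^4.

ω_6^4 = e^(-2πi·4/6)
= cos(-2π·4/6) + i·sin(-2π·4/6)
= cos(-8π/6) + i·sin(-8π/6)

ω_6^4 = cos(-8π/6) + i·sin(-8π/6) = -0.5000+0.8660i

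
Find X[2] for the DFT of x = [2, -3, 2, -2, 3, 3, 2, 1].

X[2] = Σ(n=0 to 7) x[n] · ω_8^(2n) where ω_8 = e^(-2πi/8)
= (2)·ω_8^0 + (-3)·ω_8^2 + (2)·ω_8^4 + (-2)·ω_8^6 + (3)·ω_8^8 + (3)·ω_8^10 + (2)·ω_8^12 + (1)·ω_8^14

X[2] = 1-1i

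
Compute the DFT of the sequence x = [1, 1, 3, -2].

X[k] = Σ(n=0 to 3) x[n] · ω_4^(nk)
where ω_4 = e^(-2πi/4)

Computing each X[k]:
X[0] = 3
X[1] = -2-3i
X[2] = 5
X[3] = -2+3i

X = [3, -2-3i, 5, -2+3i]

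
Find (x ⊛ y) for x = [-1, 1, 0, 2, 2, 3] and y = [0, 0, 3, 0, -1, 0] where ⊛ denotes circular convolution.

(x ⊛ y)[n] = Σ(m=0 to 5) x[m] · y[(n-m) mod 6]

Computing each output sample:
(x ⊛ y)[0] = 6
(x ⊛ y)[1] = 7
(x ⊛ y)[2] = -5
(x ⊛ y)[3] = 0
(x ⊛ y)[4] = 1
(x ⊛ y)[5] = 5

x ⊛ y = [6, 7, -5, 0, 1, 5]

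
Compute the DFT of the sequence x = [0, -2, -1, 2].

X[k] = Σ(n=0 to 3) x[n] · ω_4^(nk)
where ω_4 = e^(-2πi/4)

Computing each X[k]:
X[0] = -1
X[1] = 1+4i
X[2] = -1
X[3] = 1-4i

X = [-1, 1+4i, -1, 1-4i]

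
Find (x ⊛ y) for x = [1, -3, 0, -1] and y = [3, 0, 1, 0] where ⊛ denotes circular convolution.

(x ⊛ y)[n] = Σ(m=0 to 3) x[m] · y[(n-m) mod 4]

Computing each output sample:
(x ⊛ y)[0] = 3
(x ⊛ y)[1] = -10
(x ⊛ y)[2] = 1
(x ⊛ y)[3] = -6

x ⊛ y = [3, -10, 1, -6]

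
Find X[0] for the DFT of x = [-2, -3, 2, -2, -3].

X[0] = Σ(n=0 to 4) x[n] · ω_5^0 = Σ x[n]
= (-2) + (-3) + (2) + (-2) + (-3)

X[0] = -8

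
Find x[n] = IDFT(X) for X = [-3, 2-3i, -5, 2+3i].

x[n] = (1/4) Σ(k=0 to 3) X[k] · e^(2πikn/4)

Computing each x[n]:
x[0] = -1
x[1] = 2
x[2] = -3
x[3] = -1

x = [-1, 2, -3, -1]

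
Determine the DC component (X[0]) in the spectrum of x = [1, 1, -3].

X[0] = Σ(n=0 to 2) x[n] · ω_3^0 = Σ x[n]
= (1) + (1) + (-3)

X[0] = -1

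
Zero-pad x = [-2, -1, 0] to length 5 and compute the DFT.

Original 3-point DFT: [-3, -1.5000+0.8660i, -1.5000-0.8660i]
Zero-padded 5-point DFT provides frequency interpolation.

DFT_5([x, 0, ...]) = [-3, -2.3090+0.9511i, -1.1910+0.5878i, -1.1910-0.5878i, -2.3090-0.9511i]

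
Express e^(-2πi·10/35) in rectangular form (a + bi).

ω_35^10 = e^(-2πi·10/35)
= cos(-2π·10/35) + i·sin(-2π·10/35)
= cos(-20π/35) + i·sin(-20π/35)

ω_35^10 = cos(-20π/35) + i·sin(-20π/35) = -0.2225-0.9749i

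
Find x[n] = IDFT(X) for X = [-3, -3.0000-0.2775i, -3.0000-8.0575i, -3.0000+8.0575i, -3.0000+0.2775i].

x[n] = (1/5) Σ(k=0 to 4) X[k] · e^(2πikn/5)

Computing each x[n]:
x[0] = -3
x[1] = 2
x[2] = -3
x[3] = 3
x[4] = -2

x = [-3, 2, -3, 3, -2]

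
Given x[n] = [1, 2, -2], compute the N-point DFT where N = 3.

X[k] = Σ(n=0 to 2) x[n] · ω_3^(nk)
where ω_3 = e^(-2πi/3)

Computing each X[k]:
X[0] = 1
X[1] = 1.0000-3.4641i
X[2] = 1.0000+3.4641i

X = [1, 1.0000-3.4641i, 1.0000+3.4641i]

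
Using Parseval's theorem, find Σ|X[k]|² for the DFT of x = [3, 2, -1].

Parseval: Σ|x[n]|² = (1/N)Σ|X[k]|², so Σ|X[k]|² = N·Σ|x[n]|² = 3·14.0000

Σ|X[k]|² = N·Σ|x[n]|² = 3·14.0000 = 42.0000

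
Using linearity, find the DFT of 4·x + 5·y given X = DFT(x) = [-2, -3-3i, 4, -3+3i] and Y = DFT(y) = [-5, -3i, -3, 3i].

By linearity: DFT(4x + 5y) = 4·DFT(x) + 5·DFT(y)
= 4·[-2, -3-3i, 4, -3+3i] + 5·[-5, -3i, -3, 3i]

Computing element-wise:
Z[0] = 4·(-2) + 5·(-5) = -33
Z[1] = 4·(-3-3i) + 5·(-3i) = -12-27i
Z[2] = 4·(4) + 5·(-3) = 1
Z[3] = 4·(-3+3i) + 5·(3i) = -12+27i

DFT(4x + 5y) = 4·X + 5·Y = [-33, -12-27i, 1, -12+27i]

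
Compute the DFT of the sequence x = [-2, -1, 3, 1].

X[k] = Σ(n=0 to 3) x[n] · ω_4^(nk)
where ω_4 = e^(-2πi/4)

Computing each X[k]:
X[0] = 1
X[1] = -5+2i
X[2] = 1
X[3] = -5-2i

X = [1, -5+2i, 1, -5-2i]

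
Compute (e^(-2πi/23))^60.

Since ω_23^23 = 1, powers reduce modulo 23.
60 mod 23 = 14
So ω_23^60 = ω_23^14 = e^(-2πi·14/23)

ω_23^60 = ω_23^14 = -0.7757+0.6311i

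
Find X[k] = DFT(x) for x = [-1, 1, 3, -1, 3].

X[k] = Σ(n=0 to 4) x[n] · ω_5^(nk)
where ω_5 = e^(-2πi/5)

Computing each X[k]:
X[0] = 5
X[1] = -1.3820-0.4490i
X[2] = -3.6180+4.9798i
X[3] = -3.6180-4.9798i
X[4] = -1.3820+0.4490i

X = [5, -1.3820-0.4490i, -3.6180+4.9798i, -3.6180-4.9798i, -1.3820+0.4490i]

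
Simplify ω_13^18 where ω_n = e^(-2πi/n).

Since ω_13^13 = 1, powers reduce modulo 13.
18 mod 13 = 5
So ω_13^18 = ω_13^5 = e^(-2πi·5/13)

ω_13^18 = ω_13^5 = -0.7485-0.6631i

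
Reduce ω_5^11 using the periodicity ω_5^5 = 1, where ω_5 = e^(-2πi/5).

Since ω_5^5 = 1, powers reduce modulo 5.
11 mod 5 = 1
So ω_5^11 = ω_5^1 = e^(-2πi·1/5)

ω_5^11 = ω_5^1 = 0.3090-0.9511i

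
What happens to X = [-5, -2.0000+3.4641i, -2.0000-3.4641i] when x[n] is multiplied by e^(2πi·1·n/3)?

Modulation property: DFT(ω_3^(-1n)·x[n]) = X[(k-1) mod 3], so circularly shift X by 1 positions.

X[k-1] = [-2.0000-3.4641i, -5, -2.0000+3.4641i]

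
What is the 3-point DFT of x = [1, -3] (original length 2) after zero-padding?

Original 2-point DFT: [-2, 4]
Zero-padded 3-point DFT provides frequency interpolation.

DFT_3([x, 0, ...]) = [-2, 2.5000+2.5981i, 2.5000-2.5981i]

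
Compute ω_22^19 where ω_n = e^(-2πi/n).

ω_22^19 = e^(-2πi·19/22)
= cos(-2π·19/22) + i·sin(-2π·19/22)
= cos(-38π/22) + i·sin(-38π/22)

ω_22^19 = cos(-38π/22) + i·sin(-38π/22) = 0.6549+0.7557i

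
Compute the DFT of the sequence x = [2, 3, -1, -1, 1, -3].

X[k] = Σ(n=0 to 5) x[n] · ω_6^(nk)
where ω_6 = e^(-2πi/6)

Computing each X[k]:
X[0] = 1
X[1] = 3.0000-3.4641i
X[2] = 1.0000-6.9282i
X[3] = 3
X[4] = 1.0000+6.9282i
X[5] = 3.0000+3.4641i

X = [1, 3.0000-3.4641i, 1.0000-6.9282i, 3, 1.0000+6.9282i, 3.0000+3.4641i]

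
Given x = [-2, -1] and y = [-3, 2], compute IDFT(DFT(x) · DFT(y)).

(x ⊛ y)[n] = Σ(m=0 to 1) x[m] · y[(n-m) mod 2]

Computing each output sample:
(x ⊛ y)[0] = 4
(x ⊛ y)[1] = -1

x ⊛ y = [4, -1]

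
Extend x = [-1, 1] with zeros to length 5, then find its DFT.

Original 2-point DFT: [0, -2]
Zero-padded 5-point DFT provides frequency interpolation.

DFT_5([x, 0, ...]) = [0, -0.6910-0.9511i, -1.8090-0.5878i, -1.8090+0.5878i, -0.6910+0.9511i]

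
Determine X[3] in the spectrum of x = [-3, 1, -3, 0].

X[3] = Σ(n=0 to 3) x[n] · ω_4^(3n) where ω_4 = e^(-2πi/4)
= (-3)·ω_4^0 + (1)·ω_4^3 + (-3)·ω_4^6 + (0)·ω_4^9

X[3] = 1i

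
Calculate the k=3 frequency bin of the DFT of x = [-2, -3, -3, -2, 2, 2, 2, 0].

X[3] = Σ(n=0 to 7) x[n] · ω_8^(3n) where ω_8 = e^(-2πi/8)
= (-2)·ω_8^0 + (-3)·ω_8^3 + (-3)·ω_8^6 + (-2)·ω_8^9 + (2)·ω_8^12 + (2)·ω_8^15 + (2)·ω_8^18 + (0)·ω_8^21

X[3] = -1.8787-0.0503i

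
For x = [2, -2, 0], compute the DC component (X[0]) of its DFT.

X[0] = Σ(n=0 to 2) x[n] · ω_3^0 = Σ x[n]
= (2) + (-2) + (0)

X[0] = 0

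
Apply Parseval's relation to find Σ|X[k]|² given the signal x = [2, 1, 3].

Parseval: Σ|x[n]|² = (1/N)Σ|X[k]|², so Σ|X[k]|² = N·Σ|x[n]|² = 3·14.0000

Σ|X[k]|² = N·Σ|x[n]|² = 3·14.0000 = 42.0000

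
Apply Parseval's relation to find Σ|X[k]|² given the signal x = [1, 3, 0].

Parseval: Σ|x[n]|² = (1/N)Σ|X[k]|², so Σ|X[k]|² = N·Σ|x[n]|² = 3·10.0000

Σ|X[k]|² = N·Σ|x[n]|² = 3·10.0000 = 30.0000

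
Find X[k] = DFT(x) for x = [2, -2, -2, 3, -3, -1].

X[k] = Σ(n=0 to 5) x[n] · ω_6^(nk)
where ω_6 = e^(-2πi/6)

Computing each X[k]:
X[0] = -3
X[1] = 0
X[2] = 9.0000+1.7321i
X[3] = -3
X[4] = 9.0000-1.7321i
X[5] = 0

X = [-3, 0, 9.0000+1.7321i, -3, 9.0000-1.7321i, 0]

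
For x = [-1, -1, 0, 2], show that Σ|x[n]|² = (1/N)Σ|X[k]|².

Time domain:
Σ|x[n]|² = |-1|² + |-1|² + |0|² + |2|² = 6.0000

Frequency domain:
(1/4)Σ|X[k]|² = (1/4)(|0|² + |-1+3i|² + |-2|² + |-1-3i|²) = (1/4)·24.0000 = 6.0000

Both sides agree, confirming Parseval's theorem.

Σ|x[n]|² = (1/N)Σ|X[k]|² = 6.0000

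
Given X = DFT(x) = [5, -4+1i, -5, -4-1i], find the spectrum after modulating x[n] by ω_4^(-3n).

Modulation property: DFT(ω_4^(-3n)·x[n]) = X[(k-3) mod 4], so circularly shift X by 3 positions.

X[k-3] = [-4+1i, -5, -4-1i, 5]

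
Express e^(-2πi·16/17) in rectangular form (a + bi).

ω_17^16 = e^(-2πi·16/17)
= cos(-2π·16/17) + i·sin(-2π·16/17)
= cos(-32π/17) + i·sin(-32π/17)

ω_17^16 = cos(-32π/17) + i·sin(-32π/17) = 0.9325+0.3612i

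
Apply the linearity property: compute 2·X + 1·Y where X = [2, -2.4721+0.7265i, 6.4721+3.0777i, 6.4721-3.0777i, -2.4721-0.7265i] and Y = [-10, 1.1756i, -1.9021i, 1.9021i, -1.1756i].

By linearity: DFT(2x + 1y) = 2·DFT(x) + 1·DFT(y)
= 2·[2, -2.4721+0.7265i, 6.4721+3.0777i, 6.4721-3.0777i, -2.4721-0.7265i] + 1·[-10, 1.1756i, -1.9021i, 1.9021i, -1.1756i]

Computing element-wise:
Z[0] = 2·(2) + 1·(-10) = -6
Z[1] = 2·(-2.4721+0.7265i) + 1·(1.1756i) = -4.9442+2.6286i
Z[2] = 2·(6.4721+3.0777i) + 1·(-1.9021i) = 12.9442+4.2533i
Z[3] = 2·(6.4721-3.0777i) + 1·(1.9021i) = 12.9442-4.2533i
Z[4] = 2·(-2.4721-0.7265i) + 1·(-1.1756i) = -4.9442-2.6286i

DFT(2x + 1y) = 2·X + 1·Y = [-6, -4.9442+2.6286i, 12.9442+4.2533i, 12.9442-4.2533i, -4.9442-2.6286i]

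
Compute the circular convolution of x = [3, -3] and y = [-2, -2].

(x ⊛ y)[n] = Σ(m=0 to 1) x[m] · y[(n-m) mod 2]

Computing each output sample:
(x ⊛ y)[0] = 0
(x ⊛ y)[1] = 0

x ⊛ y = [0, 0]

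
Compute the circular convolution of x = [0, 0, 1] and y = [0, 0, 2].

(x ⊛ y)[n] = Σ(m=0 to 2) x[m] · y[(n-m) mod 3]

Computing each output sample:
(x ⊛ y)[0] = 0
(x ⊛ y)[1] = 2
(x ⊛ y)[2] = 0

x ⊛ y = [0, 2, 0]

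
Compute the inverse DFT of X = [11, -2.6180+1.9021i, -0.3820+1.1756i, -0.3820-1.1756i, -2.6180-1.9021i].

x[n] = (1/5) Σ(k=0 to 4) X[k] · e^(2πikn/5)

Computing each x[n]:
x[0] = 1
x[1] = 1
x[2] = 3
x[3] = 3
x[4] = 3

x = [1, 1, 3, 3, 3]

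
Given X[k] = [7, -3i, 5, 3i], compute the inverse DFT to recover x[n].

x[n] = (1/4) Σ(k=0 to 3) X[k] · e^(2πikn/4)

Computing each x[n]:
x[0] = 3
x[1] = 2
x[2] = 3
x[3] = -1

x = [3, 2, 3, -1]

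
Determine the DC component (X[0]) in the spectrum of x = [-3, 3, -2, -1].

X[0] = Σ(n=0 to 3) x[n] · ω_4^0 = Σ x[n]
= (-3) + (3) + (-2) + (-1)

X[0] = -3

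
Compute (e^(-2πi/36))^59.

Since ω_36^36 = 1, powers reduce modulo 36.
59 mod 36 = 23
So ω_36^59 = ω_36^23 = e^(-2πi·23/36)

ω_36^59 = ω_36^23 = -0.6428+0.7660i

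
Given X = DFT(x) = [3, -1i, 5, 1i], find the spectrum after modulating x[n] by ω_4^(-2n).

Modulation property: DFT(ω_4^(-2n)·x[n]) = X[(k-2) mod 4], so circularly shift X by 2 positions.

X[k-2] = [5, 1i, 3, -1i]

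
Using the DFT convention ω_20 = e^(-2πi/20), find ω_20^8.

ω_20^8 = e^(-2πi·8/20)
= cos(-2π·8/20) + i·sin(-2π·8/20)
= cos(-16π/20) + i·sin(-16π/20)

ω_20^8 = cos(-16π/20) + i·sin(-16π/20) = -0.8090-0.5878i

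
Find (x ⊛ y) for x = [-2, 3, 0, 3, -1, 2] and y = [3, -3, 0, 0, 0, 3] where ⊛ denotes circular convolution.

(x ⊛ y)[n] = Σ(m=0 to 5) x[m] · y[(n-m) mod 6]

Computing each output sample:
(x ⊛ y)[0] = -3
(x ⊛ y)[1] = 15
(x ⊛ y)[2] = 0
(x ⊛ y)[3] = 6
(x ⊛ y)[4] = -6
(x ⊛ y)[5] = 3

x ⊛ y = [-3, 15, 0, 6, -6, 3]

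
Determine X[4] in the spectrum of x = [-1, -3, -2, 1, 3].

X[4] = Σ(n=0 to 4) x[n] · ω_5^(4n) where ω_5 = e^(-2πi/5)
= (-1)·ω_5^0 + (-3)·ω_5^4 + (-2)·ω_5^8 + (1)·ω_5^12 + (3)·ω_5^16

X[4] = -0.1910-7.4697i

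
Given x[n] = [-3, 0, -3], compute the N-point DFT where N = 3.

X[k] = Σ(n=0 to 2) x[n] · ω_3^(nk)
where ω_3 = e^(-2πi/3)

Computing each X[k]:
X[0] = -6
X[1] = -1.5000-2.5981i
X[2] = -1.5000+2.5981i

X = [-6, -1.5000-2.5981i, -1.5000+2.5981i]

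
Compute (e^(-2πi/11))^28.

Since ω_11^11 = 1, powers reduce modulo 11.
28 mod 11 = 6
So ω_11^28 = ω_11^6 = e^(-2πi·6/11)

ω_11^28 = ω_11^6 = -0.9595+0.2817i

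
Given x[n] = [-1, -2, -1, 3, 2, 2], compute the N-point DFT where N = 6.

X[k] = Σ(n=0 to 5) x[n] · ω_6^(nk)
where ω_6 = e^(-2πi/6)

Computing each X[k]:
X[0] = 3
X[1] = -4.5000+6.0622i
X[2] = 1.5000+0.8660i
X[3] = -3
X[4] = 1.5000-0.8660i
X[5] = -4.5000-6.0622i

X = [3, -4.5000+6.0622i, 1.5000+0.8660i, -3, 1.5000-0.8660i, -4.5000-6.0622i]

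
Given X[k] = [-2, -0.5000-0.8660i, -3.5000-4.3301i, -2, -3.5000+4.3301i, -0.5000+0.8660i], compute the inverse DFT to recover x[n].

x[n] = (1/6) Σ(k=0 to 5) X[k] · e^(2πikn/6)

Computing each x[n]:
x[0] = -2
x[1] = 2
x[2] = -1
x[3] = -1
x[4] = 1
x[5] = -1

x = [-2, 2, -1, -1, 1, -1]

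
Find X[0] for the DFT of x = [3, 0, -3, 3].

X[0] = Σ(n=0 to 3) x[n] · ω_4^0 = Σ x[n]
= (3) + (0) + (-3) + (3)

X[0] = 3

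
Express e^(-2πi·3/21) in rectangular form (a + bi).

ω_21^3 = e^(-2πi·3/21)
= cos(-2π·3/21) + i·sin(-2π·3/21)
= cos(-6π/21) + i·sin(-6π/21)

ω_21^3 = cos(-6π/21) + i·sin(-6π/21) = 0.6235-0.7818i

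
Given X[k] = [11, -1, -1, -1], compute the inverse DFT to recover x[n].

x[n] = (1/4) Σ(k=0 to 3) X[k] · e^(2πikn/4)

Computing each x[n]:
x[0] = 2
x[1] = 3
x[2] = 3
x[3] = 3

x = [2, 3, 3, 3]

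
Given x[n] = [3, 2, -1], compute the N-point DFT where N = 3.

X[k] = Σ(n=0 to 2) x[n] · ω_3^(nk)
where ω_3 = e^(-2πi/3)

Computing each X[k]:
X[0] = 4
X[1] = 2.5000-2.5981i
X[2] = 2.5000+2.5981i

X = [4, 2.5000-2.5981i, 2.5000+2.5981i]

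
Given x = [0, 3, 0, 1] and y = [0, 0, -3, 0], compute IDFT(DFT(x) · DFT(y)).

(x ⊛ y)[n] = Σ(m=0 to 3) x[m] · y[(n-m) mod 4]

Computing each output sample:
(x ⊛ y)[0] = 0
(x ⊛ y)[1] = -3
(x ⊛ y)[2] = 0
(x ⊛ y)[3] = -9

x ⊛ y = [0, -3, 0, -9]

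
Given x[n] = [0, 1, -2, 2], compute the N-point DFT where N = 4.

X[k] = Σ(n=0 to 3) x[n] · ω_4^(nk)
where ω_4 = e^(-2πi/4)

Computing each X[k]:
X[0] = 1
X[1] = 2+1i
X[2] = -5
X[3] = 2-1i

X = [1, 2+1i, -5, 2-1i]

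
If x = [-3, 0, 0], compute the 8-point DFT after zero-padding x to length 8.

Original 3-point DFT: [-3, -3, -3]
Zero-padded 8-point DFT provides frequency interpolation.

DFT_8([x, 0, ...]) = [-3, -3, -3, -3, -3, -3, -3, -3]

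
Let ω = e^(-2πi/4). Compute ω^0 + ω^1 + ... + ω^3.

Sum of all nth roots of unity equals 0 for n > 1 (geometric series with r ≠ 1).

0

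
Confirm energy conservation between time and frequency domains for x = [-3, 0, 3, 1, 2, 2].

Time domain:
Σ|x[n]|² = |-3|² + |0|² + |3|² + |1|² + |2|² + |2|² = 27.0000

Frequency domain:
(1/6)Σ|X[k]|² = (1/6)(|5|² + |-5.5000+0.8660i|² + |-5.5000+2.5981i|² + |-1|² + |-5.5000-2.5981i|² + |-5.5000-0.8660i|²) = (1/6)·162.0000 = 27.0000

Both sides agree, confirming Parseval's theorem.

Σ|x[n]|² = (1/N)Σ|X[k]|² = 27.0000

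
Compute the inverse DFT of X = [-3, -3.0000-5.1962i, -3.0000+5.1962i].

x[n] = (1/3) Σ(k=0 to 2) X[k] · e^(2πikn/3)

Computing each x[n]:
x[0] = -3
x[1] = 3
x[2] = -3

x = [-3, 3, -3]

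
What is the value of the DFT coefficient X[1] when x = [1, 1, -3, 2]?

X[1] = Σ(n=0 to 3) x[n] · ω_4^(1n) where ω_4 = e^(-2πi/4)
= (1)·ω_4^0 + (1)·ω_4^1 + (-3)·ω_4^2 + (2)·ω_4^3

X[1] = 4+1i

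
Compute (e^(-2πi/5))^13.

Since ω_5^5 = 1, powers reduce modulo 5.
13 mod 5 = 3
So ω_5^13 = ω_5^3 = e^(-2πi·3/5)

ω_5^13 = ω_5^3 = -0.8090+0.5878i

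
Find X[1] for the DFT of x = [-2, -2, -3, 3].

X[1] = Σ(n=0 to 3) x[n] · ω_4^(1n) where ω_4 = e^(-2πi/4)
= (-2)·ω_4^0 + (-2)·ω_4^1 + (-3)·ω_4^2 + (3)·ω_4^3

X[1] = 1+5i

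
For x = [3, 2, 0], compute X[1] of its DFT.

X[1] = Σ(n=0 to 2) x[n] · ω_3^(1n) where ω_3 = e^(-2πi/3)
= (3)·ω_3^0 + (2)·ω_3^1 + (0)·ω_3^2

X[1] = 2.0000-1.7321i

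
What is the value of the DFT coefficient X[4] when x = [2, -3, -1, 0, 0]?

X[4] = Σ(n=0 to 4) x[n] · ω_5^(4n) where ω_5 = e^(-2πi/5)
= (2)·ω_5^0 + (-3)·ω_5^4 + (-1)·ω_5^8 + (0)·ω_5^12 + (0)·ω_5^16

X[4] = 1.8820-3.4410i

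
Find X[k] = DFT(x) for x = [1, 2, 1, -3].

X[k] = Σ(n=0 to 3) x[n] · ω_4^(nk)
where ω_4 = e^(-2πi/4)

Computing each X[k]:
X[0] = 1
X[1] = -5i
X[2] = 3
X[3] = 5i

X = [1, -5i, 3, 5i]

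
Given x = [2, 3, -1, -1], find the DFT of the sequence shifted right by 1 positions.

Time shift by 1: X_shifted[k] = ω_4^(1k) · X[k]
Shifted x = [-1, 2, 3, -1]

DFT(x[n-1]) = [3, -4-3i, 1, -4+3i]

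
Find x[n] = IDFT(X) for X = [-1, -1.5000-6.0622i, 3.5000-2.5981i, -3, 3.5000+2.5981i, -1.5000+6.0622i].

x[n] = (1/6) Σ(k=0 to 5) X[k] · e^(2πikn/6)

Computing each x[n]:
x[0] = 0
x[1] = 2
x[2] = 0
x[3] = 2
x[4] = -2
x[5] = -3

x = [0, 2, 0, 2, -2, -3]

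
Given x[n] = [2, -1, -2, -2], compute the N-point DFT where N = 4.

X[k] = Σ(n=0 to 3) x[n] · ω_4^(nk)
where ω_4 = e^(-2πi/4)

Computing each X[k]:
X[0] = -3
X[1] = 4-1i
X[2] = 3
X[3] = 4+1i

X = [-3, 4-1i, 3, 4+1i]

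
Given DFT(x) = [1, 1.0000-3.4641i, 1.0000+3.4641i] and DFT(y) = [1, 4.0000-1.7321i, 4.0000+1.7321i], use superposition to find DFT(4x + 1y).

By linearity: DFT(4x + 1y) = 4·DFT(x) + 1·DFT(y)
= 4·[1, 1.0000-3.4641i, 1.0000+3.4641i] + 1·[1, 4.0000-1.7321i, 4.0000+1.7321i]

Computing element-wise:
Z[0] = 4·(1) + 1·(1) = 5
Z[1] = 4·(1.0000-3.4641i) + 1·(4.0000-1.7321i) = 8.0000-15.5885i
Z[2] = 4·(1.0000+3.4641i) + 1·(4.0000+1.7321i) = 8.0000+15.5885i

DFT(4x + 1y) = 4·X + 1·Y = [5, 8.0000-15.5885i, 8.0000+15.5885i]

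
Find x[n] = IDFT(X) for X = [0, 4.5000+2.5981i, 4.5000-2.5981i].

x[n] = (1/3) Σ(k=0 to 2) X[k] · e^(2πikn/3)

Computing each x[n]:
x[0] = 3
x[1] = -3
x[2] = 0

x = [3, -3, 0]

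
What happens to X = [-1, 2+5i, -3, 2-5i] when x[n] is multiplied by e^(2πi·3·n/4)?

Modulation property: DFT(ω_4^(-3n)·x[n]) = X[(k-3) mod 4], so circularly shift X by 3 positions.

X[k-3] = [2+5i, -3, 2-5i, -1]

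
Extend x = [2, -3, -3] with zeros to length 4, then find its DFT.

Original 3-point DFT: [-4, 5, 5]
Zero-padded 4-point DFT provides frequency interpolation.

DFT_4([x, 0, ...]) = [-4, 5+3i, 2, 5-3i]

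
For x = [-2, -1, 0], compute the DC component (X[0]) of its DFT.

X[0] = Σ(n=0 to 2) x[n] · ω_3^0 = Σ x[n]
= (-2) + (-1) + (0)

X[0] = -3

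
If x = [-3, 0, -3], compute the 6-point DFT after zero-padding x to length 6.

Original 3-point DFT: [-6, -1.5000-2.5981i, -1.5000+2.5981i]
Zero-padded 6-point DFT provides frequency interpolation.

DFT_6([x, 0, ...]) = [-6, -1.5000+2.5981i, -1.5000-2.5981i, -6, -1.5000+2.5981i, -1.5000-2.5981i]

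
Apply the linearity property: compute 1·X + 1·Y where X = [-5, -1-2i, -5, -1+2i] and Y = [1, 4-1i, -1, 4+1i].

By linearity: DFT(1x + 1y) = 1·DFT(x) + 1·DFT(y)
= 1·[-5, -1-2i, -5, -1+2i] + 1·[1, 4-1i, -1, 4+1i]

Computing element-wise:
Z[0] = 1·(-5) + 1·(1) = -4
Z[1] = 1·(-1-2i) + 1·(4-1i) = 3-3i
Z[2] = 1·(-5) + 1·(-1) = -6
Z[3] = 1·(-1+2i) + 1·(4+1i) = 3+3i

DFT(1x + 1y) = 1·X + 1·Y = [-4, 3-3i, -6, 3+3i]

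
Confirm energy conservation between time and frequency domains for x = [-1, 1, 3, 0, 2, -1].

Time domain:
Σ|x[n]|² = |-1|² + |1|² + |3|² + |0|² + |2|² + |-1|² = 16.0000

Frequency domain:
(1/6)Σ|X[k]|² = (1/6)(|4|² + |-3.5000-2.5981i|² + |-3.5000-0.8660i|² + |4|² + |-3.5000+0.8660i|² + |-3.5000+2.5981i|²) = (1/6)·96.0000 = 16.0000

Both sides agree, confirming Parseval's theorem.

Σ|x[n]|² = (1/N)Σ|X[k]|² = 16.0000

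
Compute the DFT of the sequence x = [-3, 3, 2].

X[k] = Σ(n=0 to 2) x[n] · ω_3^(nk)
where ω_3 = e^(-2πi/3)

Computing each X[k]:
X[0] = 2
X[1] = -5.5000-0.8660i
X[2] = -5.5000+0.8660i

X = [2, -5.5000-0.8660i, -5.5000+0.8660i]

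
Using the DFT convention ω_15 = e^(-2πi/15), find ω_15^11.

ω_15^11 = e^(-2πi·11/15)
= cos(-2π·11/15) + i·sin(-2π·11/15)
= cos(-22π/15) + i·sin(-22π/15)

ω_15^11 = cos(-22π/15) + i·sin(-22π/15) = -0.1045+0.9945i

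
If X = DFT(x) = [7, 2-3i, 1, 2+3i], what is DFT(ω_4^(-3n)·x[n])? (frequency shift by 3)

Modulation property: DFT(ω_4^(-3n)·x[n]) = X[(k-3) mod 4], so circularly shift X by 3 positions.

X[k-3] = [2-3i, 1, 2+3i, 7]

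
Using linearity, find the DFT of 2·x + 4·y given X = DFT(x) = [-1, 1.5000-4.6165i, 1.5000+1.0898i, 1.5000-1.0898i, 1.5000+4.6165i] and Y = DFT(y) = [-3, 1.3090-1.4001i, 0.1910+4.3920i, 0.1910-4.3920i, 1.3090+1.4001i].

By linearity: DFT(2x + 4y) = 2·DFT(x) + 4·DFT(y)
= 2·[-1, 1.5000-4.6165i, 1.5000+1.0898i, 1.5000-1.0898i, 1.5000+4.6165i] + 4·[-3, 1.3090-1.4001i, 0.1910+4.3920i, 0.1910-4.3920i, 1.3090+1.4001i]

Computing element-wise:
Z[0] = 2·(-1) + 4·(-3) = -14
Z[1] = 2·(1.5000-4.6165i) + 4·(1.3090-1.4001i) = 8.2360-14.8334i
Z[2] = 2·(1.5000+1.0898i) + 4·(0.1910+4.3920i) = 3.7640+19.7476i
Z[3] = 2·(1.5000-1.0898i) + 4·(0.1910-4.3920i) = 3.7640-19.7476i
Z[4] = 2·(1.5000+4.6165i) + 4·(1.3090+1.4001i) = 8.2360+14.8334i

DFT(2x + 4y) = 2·X + 4·Y = [-14, 8.2360-14.8334i, 3.7640+19.7476i, 3.7640-19.7476i, 8.2360+14.8334i]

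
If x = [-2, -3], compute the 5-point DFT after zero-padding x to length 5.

Original 2-point DFT: [-5, 1]
Zero-padded 5-point DFT provides frequency interpolation.

DFT_5([x, 0, ...]) = [-5, -2.9271+2.8532i, 0.4271+1.7634i, 0.4271-1.7634i, -2.9271-2.8532i]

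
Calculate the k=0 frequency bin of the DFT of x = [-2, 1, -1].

X[0] = Σ(n=0 to 2) x[n] · ω_3^0 = Σ x[n]
= (-2) + (1) + (-1)

X[0] = -2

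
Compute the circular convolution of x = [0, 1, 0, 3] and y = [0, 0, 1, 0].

(x ⊛ y)[n] = Σ(m=0 to 3) x[m] · y[(n-m) mod 4]

Computing each output sample:
(x ⊛ y)[0] = 0
(x ⊛ y)[1] = 3
(x ⊛ y)[2] = 0
(x ⊛ y)[3] = 1

x ⊛ y = [0, 3, 0, 1]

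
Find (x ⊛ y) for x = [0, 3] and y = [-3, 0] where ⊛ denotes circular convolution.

(x ⊛ y)[n] = Σ(m=0 to 1) x[m] · y[(n-m) mod 2]

Computing each output sample:
(x ⊛ y)[0] = 0
(x ⊛ y)[1] = -9

x ⊛ y = [0, -9]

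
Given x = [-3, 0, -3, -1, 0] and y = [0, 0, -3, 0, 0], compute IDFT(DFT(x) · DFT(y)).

(x ⊛ y)[n] = Σ(m=0 to 4) x[m] · y[(n-m) mod 5]

Computing each output sample:
(x ⊛ y)[0] = 3
(x ⊛ y)[1] = 0
(x ⊛ y)[2] = 9
(x ⊛ y)[3] = 0
(x ⊛ y)[4] = 9

x ⊛ y = [3, 0, 9, 0, 9]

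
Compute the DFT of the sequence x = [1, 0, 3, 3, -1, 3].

X[k] = Σ(n=0 to 5) x[n] · ω_6^(nk)
where ω_6 = e^(-2πi/6)

Computing each X[k]:
X[0] = 9
X[1] = -1.5000-0.8660i
X[2] = 1.5000+6.0622i
X[3] = -3
X[4] = 1.5000-6.0622i
X[5] = -1.5000+0.8660i

X = [9, -1.5000-0.8660i, 1.5000+6.0622i, -3, 1.5000-6.0622i, -1.5000+0.8660i]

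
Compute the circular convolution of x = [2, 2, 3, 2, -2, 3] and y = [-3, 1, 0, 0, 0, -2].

(x ⊛ y)[n] = Σ(m=0 to 5) x[m] · y[(n-m) mod 6]

Computing each output sample:
(x ⊛ y)[0] = -7
(x ⊛ y)[1] = -10
(x ⊛ y)[2] = -11
(x ⊛ y)[3] = 1
(x ⊛ y)[4] = 2
(x ⊛ y)[5] = -15

x ⊛ y = [-7, -10, -11, 1, 2, -15]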